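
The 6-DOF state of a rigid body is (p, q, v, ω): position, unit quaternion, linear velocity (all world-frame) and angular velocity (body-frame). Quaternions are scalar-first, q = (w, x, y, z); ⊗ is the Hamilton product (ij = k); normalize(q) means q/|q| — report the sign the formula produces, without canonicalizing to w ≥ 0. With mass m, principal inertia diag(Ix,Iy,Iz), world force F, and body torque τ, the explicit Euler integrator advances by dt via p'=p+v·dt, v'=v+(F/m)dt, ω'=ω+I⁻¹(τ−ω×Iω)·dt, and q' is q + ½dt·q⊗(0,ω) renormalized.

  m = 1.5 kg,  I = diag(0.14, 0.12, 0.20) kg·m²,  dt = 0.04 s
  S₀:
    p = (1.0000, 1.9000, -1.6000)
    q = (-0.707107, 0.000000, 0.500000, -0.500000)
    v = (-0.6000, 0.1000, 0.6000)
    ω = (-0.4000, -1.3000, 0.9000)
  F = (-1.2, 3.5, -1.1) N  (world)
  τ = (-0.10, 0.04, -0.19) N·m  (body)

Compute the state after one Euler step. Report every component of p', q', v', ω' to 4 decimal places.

a = F/m = (-0.8000, 2.3333, -0.7333)
new position p' = (0.9760, 1.9040, -1.5760)
v' = v + a·dt = (-0.6320, 0.1933, 0.5707)
(τ − ω×Iω)/I = (-0.0457, 0.1533, -0.8980)
ω' = ω + α·dt = (-0.4018, -1.2939, 0.8641)
q⊗(0,ω) = (1.1000000, 0.0828428, 1.1192391, -0.4363963)
updated quaternion q' = (-0.6847, 0.0017, 0.5221, -0.5085)

p' = (0.9760, 1.9040, -1.5760)
q' = (-0.6847, 0.0017, 0.5221, -0.5085)
v' = (-0.6320, 0.1933, 0.5707)
ω' = (-0.4018, -1.2939, 0.8641)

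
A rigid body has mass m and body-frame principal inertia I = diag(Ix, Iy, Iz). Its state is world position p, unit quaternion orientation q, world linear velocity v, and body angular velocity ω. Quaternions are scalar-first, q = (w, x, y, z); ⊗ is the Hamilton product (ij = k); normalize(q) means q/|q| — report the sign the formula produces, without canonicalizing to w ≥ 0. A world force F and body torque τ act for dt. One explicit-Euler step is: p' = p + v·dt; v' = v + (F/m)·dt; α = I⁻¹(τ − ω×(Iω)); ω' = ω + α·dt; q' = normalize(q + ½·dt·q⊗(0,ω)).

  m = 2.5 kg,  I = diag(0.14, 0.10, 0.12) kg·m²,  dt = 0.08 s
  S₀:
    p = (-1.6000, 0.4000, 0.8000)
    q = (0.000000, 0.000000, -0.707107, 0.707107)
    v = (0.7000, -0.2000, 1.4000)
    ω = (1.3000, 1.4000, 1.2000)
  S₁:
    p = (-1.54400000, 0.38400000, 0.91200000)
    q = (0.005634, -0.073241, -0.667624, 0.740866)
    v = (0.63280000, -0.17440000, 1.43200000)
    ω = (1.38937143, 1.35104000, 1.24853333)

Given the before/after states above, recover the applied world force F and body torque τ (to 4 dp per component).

F = (-2.1000, 0.8000, 1.0000)
τ = (0.1900, -0.0300, 0.0000)

v₁ − v₀ = (-0.06720000, 0.02560000, 0.03200000)
F = m·Δv/dt = (-2.1000, 0.8000, 1.0000)
ω₁ − ω₀ = (0.08937143, -0.04896000, 0.04853333)
gyro term ω₀×Iω₀ = (0.0336, 0.0312, -0.0728)
applied torque τ = (0.1900, -0.0300, 0.0000)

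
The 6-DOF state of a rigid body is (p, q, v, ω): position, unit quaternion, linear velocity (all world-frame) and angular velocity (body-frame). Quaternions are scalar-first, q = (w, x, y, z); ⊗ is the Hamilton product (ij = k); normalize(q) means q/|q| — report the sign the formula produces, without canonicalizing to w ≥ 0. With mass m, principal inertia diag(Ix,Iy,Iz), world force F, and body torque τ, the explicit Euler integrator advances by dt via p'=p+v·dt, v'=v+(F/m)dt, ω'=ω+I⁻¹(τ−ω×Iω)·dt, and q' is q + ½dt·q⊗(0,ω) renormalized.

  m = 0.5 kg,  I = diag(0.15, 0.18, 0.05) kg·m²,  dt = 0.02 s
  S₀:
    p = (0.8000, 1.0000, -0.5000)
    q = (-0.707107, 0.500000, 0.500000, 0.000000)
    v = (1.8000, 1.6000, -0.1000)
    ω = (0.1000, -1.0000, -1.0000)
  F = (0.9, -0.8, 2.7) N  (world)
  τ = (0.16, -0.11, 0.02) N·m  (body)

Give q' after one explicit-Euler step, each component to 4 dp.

2q̇ = q⊗(0,ω) = (0.4500000, -0.5707107, 1.2071070, 0.1571070)
updated quaternion q' = (-0.7025, 0.4942, 0.5120, 0.0016)

q' = (-0.7025, 0.4942, 0.5120, 0.0016)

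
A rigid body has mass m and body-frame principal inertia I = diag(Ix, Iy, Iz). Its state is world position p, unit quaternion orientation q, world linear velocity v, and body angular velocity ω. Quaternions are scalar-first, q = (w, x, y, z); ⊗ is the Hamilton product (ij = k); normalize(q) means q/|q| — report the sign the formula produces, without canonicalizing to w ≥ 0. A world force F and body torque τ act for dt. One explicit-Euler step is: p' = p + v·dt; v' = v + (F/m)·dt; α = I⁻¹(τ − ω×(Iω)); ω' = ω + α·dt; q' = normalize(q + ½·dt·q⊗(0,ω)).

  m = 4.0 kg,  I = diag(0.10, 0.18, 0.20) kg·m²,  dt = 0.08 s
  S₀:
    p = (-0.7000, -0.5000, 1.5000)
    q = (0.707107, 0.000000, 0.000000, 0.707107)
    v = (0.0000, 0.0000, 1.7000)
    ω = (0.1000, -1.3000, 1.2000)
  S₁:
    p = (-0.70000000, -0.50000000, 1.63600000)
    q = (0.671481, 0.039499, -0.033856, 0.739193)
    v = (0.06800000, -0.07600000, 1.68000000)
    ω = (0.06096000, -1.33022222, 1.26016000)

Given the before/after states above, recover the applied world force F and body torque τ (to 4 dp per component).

velocity change Δv = (0.06800000, -0.07600000, -0.02000000)
m·(v₁−v₀)/dt = (3.4000, -3.8000, -1.0000)
ω₁ − ω₀ = (-0.03904000, -0.03022222, 0.06016000)
gyro term ω₀×Iω₀ = (-0.0312, -0.0120, -0.0104)
I·α + gyro = (-0.0800, -0.0800, 0.1400)

F = (3.4000, -3.8000, -1.0000)
τ = (-0.0800, -0.0800, 0.1400)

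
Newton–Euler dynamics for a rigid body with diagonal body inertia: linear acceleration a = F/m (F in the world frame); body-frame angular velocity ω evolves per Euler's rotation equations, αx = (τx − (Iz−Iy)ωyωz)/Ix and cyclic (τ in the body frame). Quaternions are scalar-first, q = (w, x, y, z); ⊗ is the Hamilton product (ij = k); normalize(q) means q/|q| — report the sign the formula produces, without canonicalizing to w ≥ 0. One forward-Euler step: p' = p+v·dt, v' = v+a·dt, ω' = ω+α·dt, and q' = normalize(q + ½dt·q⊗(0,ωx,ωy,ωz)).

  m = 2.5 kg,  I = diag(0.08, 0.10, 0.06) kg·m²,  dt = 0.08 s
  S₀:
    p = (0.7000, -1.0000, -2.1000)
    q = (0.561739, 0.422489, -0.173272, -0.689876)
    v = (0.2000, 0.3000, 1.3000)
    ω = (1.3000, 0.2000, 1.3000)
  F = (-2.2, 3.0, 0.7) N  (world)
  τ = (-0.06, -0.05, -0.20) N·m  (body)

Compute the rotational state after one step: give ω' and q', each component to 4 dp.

ω' = (1.2504, 0.1330, 1.0264)
q' = (0.5755, 0.4470, -0.2260, -0.6465)

angular accel α = (-0.6200, -0.8380, -3.4200)
new body rate ω' = (1.2504, 0.1330, 1.0264)
q⊗(0,ω) = (0.3822575, 0.6429823, -1.3337267, 1.0400121)
q + ½dt·q⊗(0,ω), renormalized = (0.5755, 0.4470, -0.2260, -0.6465)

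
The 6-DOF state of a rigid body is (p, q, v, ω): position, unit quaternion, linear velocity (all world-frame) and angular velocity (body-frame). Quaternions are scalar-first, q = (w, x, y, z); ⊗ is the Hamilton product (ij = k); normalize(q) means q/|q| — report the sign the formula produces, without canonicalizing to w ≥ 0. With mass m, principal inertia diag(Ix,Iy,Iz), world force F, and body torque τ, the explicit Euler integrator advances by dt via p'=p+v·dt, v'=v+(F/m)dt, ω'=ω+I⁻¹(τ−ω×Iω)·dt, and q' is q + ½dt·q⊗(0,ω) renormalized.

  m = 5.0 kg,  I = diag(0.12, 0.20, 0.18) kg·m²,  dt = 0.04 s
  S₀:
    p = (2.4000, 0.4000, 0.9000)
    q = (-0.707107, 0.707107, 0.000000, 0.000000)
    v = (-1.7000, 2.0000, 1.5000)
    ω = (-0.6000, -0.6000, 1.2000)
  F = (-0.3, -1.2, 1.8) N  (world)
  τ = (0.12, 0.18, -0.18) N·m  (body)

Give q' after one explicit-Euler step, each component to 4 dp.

q' = (-0.6983, 0.7153, -0.0085, -0.0254)

2q̇ = q⊗(0,ω) = (0.4242642, 0.4242642, -0.4242642, -1.2727926)
q + ½dt·q⊗(0,ω), renormalized = (-0.6983, 0.7153, -0.0085, -0.0254)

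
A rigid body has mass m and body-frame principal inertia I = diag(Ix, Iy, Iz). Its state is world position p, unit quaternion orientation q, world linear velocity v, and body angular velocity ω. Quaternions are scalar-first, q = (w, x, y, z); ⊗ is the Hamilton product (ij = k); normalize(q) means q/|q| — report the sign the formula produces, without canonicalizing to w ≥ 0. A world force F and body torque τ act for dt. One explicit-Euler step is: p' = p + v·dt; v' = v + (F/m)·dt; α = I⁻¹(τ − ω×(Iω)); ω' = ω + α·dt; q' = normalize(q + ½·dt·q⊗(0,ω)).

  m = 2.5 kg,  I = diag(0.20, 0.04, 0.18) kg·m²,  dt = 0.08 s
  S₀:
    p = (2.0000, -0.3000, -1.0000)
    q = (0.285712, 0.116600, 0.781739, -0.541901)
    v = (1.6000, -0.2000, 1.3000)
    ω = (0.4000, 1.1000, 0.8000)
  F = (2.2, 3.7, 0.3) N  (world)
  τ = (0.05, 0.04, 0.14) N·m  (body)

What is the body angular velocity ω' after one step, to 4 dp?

ω' = (0.3707, 1.1672, 0.8935)

precession coupling ω×(Iω) = (0.1232, 0.0064, -0.0704)
angular accel α = (-0.3660, 0.8400, 1.1689)
new body rate ω' = (0.3707, 1.1672, 0.8935)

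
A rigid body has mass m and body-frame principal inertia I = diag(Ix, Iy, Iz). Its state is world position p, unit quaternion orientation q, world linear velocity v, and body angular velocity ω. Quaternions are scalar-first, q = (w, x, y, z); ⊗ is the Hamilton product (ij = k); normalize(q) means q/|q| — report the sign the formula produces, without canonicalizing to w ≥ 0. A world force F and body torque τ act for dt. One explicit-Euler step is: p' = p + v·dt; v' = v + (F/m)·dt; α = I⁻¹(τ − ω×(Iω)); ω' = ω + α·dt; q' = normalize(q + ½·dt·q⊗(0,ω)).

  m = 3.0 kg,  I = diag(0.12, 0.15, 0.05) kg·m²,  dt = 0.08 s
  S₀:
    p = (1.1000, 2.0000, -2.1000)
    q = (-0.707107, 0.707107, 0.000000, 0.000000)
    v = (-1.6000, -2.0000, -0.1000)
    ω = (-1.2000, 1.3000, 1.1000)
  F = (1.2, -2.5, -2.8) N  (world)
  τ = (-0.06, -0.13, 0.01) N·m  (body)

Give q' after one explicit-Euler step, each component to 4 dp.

q' = (-0.6708, 0.7385, -0.0676, 0.0056)

Hamilton product q⊗(0,ω) = (0.8485284, 0.8485284, -1.6970568, 0.1414214)
q' = normalize(q + ½dt·q⊗(0,ω)) = (-0.6708, 0.7385, -0.0676, 0.0056)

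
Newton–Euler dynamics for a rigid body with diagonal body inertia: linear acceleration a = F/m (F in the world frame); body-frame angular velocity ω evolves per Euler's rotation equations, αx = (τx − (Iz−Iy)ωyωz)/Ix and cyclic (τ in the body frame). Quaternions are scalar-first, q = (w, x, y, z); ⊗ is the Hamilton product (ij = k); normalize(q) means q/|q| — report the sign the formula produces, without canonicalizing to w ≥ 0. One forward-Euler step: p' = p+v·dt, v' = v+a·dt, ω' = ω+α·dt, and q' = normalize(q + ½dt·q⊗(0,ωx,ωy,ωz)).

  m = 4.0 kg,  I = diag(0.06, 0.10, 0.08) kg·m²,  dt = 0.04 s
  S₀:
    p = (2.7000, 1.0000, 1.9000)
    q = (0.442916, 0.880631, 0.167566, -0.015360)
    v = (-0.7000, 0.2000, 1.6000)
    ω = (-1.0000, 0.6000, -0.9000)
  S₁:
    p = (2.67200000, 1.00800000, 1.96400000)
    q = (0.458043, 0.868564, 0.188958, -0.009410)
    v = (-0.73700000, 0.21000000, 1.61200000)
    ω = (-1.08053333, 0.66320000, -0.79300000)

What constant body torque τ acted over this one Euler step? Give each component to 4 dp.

ω₁ − ω₀ = (-0.08053333, 0.06320000, 0.10700000)
gyro term ω₀×Iω₀ = (0.0108, -0.0180, -0.0240)
τ = I·(Δω/dt) + ω₀×(Iω₀) = (-0.1100, 0.1400, 0.1900)

τ = (-0.1100, 0.1400, 0.1900)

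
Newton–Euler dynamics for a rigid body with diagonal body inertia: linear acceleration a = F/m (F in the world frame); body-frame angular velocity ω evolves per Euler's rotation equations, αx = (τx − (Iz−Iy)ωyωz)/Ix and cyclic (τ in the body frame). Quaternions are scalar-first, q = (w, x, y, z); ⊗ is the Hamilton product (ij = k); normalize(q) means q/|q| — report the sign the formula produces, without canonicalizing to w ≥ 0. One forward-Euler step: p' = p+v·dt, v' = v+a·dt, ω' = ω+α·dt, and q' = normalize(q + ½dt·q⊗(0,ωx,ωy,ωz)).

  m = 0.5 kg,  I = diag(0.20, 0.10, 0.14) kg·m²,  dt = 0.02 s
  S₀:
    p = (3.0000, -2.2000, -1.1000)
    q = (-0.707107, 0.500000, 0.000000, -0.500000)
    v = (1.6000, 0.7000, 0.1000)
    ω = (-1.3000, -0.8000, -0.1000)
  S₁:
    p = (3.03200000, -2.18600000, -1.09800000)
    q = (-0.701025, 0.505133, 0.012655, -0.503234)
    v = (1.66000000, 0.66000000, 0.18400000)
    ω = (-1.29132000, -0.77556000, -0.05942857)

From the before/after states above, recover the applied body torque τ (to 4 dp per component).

Δω = ω₁−ω₀ = (0.00868000, 0.02444000, 0.04057143)
ω₀×(Iω₀) = (0.0032, 0.0078, -0.1040)
applied torque τ = (0.0900, 0.1300, 0.1800)

τ = (0.0900, 0.1300, 0.1800)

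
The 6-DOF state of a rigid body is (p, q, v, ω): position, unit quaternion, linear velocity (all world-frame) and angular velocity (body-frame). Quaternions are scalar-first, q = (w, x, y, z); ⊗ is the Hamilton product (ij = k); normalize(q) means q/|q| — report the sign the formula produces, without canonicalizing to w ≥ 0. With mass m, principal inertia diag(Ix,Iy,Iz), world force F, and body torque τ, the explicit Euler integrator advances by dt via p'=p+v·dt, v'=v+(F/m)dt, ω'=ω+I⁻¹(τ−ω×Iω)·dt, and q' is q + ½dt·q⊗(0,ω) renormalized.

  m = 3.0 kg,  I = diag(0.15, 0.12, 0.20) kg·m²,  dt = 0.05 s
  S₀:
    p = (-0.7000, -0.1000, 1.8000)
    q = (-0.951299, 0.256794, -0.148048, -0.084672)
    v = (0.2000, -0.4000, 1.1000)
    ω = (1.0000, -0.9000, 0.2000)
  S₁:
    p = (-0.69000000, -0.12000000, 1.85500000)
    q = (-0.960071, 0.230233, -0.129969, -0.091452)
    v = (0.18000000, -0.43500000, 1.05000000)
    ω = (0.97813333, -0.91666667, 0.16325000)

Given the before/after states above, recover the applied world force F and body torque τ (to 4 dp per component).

F = (-1.2000, -2.1000, -3.0000)
τ = (-0.0800, -0.0500, -0.1200)

velocity change Δv = (-0.02000000, -0.03500000, -0.05000000)
m·(v₁−v₀)/dt = (-1.2000, -2.1000, -3.0000)
ω₁ − ω₀ = (-0.02186667, -0.01666667, -0.03675000)
τ = I·(Δω/dt) + ω₀×(Iω₀) = (-0.0800, -0.0500, -0.1200)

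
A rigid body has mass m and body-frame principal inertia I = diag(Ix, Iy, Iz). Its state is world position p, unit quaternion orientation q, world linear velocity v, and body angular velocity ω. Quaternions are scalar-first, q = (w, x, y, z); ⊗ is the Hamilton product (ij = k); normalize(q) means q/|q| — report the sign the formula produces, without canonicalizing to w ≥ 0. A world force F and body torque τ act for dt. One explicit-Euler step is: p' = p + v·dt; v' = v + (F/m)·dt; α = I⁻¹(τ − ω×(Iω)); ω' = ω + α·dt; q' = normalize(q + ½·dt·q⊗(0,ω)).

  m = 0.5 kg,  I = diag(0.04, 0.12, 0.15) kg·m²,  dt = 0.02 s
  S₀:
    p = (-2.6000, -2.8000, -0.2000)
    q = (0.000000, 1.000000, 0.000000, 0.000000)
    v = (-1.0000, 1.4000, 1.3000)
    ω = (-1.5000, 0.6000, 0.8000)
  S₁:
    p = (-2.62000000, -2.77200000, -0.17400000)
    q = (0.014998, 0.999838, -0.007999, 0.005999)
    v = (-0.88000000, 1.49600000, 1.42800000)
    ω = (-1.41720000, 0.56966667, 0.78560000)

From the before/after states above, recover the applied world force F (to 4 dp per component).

F = (3.0000, 2.4000, 3.2000)

Δv = v₁−v₀ = (0.12000000, 0.09600000, 0.12800000)
applied force F = (3.0000, 2.4000, 3.2000)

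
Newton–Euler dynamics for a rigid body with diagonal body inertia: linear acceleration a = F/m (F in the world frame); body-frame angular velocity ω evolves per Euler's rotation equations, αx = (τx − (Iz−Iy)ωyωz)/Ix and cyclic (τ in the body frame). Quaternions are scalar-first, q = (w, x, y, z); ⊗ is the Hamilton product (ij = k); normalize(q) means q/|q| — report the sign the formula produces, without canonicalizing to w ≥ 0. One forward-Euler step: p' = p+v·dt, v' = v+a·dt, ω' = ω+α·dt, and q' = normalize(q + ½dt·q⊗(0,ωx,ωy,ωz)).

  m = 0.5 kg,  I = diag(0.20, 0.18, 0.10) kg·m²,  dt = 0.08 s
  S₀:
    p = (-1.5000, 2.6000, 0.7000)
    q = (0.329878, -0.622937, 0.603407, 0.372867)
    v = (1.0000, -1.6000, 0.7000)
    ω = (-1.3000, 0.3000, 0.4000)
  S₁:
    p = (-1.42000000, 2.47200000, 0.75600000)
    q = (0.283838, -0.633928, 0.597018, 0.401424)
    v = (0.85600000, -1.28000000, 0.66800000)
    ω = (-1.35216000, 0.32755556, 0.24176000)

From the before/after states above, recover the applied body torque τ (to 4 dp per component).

τ = (-0.1400, 0.0100, -0.1900)

Δω = ω₁−ω₀ = (-0.05216000, 0.02755556, -0.15824000)
I·α + gyro = (-0.1400, 0.0100, -0.1900)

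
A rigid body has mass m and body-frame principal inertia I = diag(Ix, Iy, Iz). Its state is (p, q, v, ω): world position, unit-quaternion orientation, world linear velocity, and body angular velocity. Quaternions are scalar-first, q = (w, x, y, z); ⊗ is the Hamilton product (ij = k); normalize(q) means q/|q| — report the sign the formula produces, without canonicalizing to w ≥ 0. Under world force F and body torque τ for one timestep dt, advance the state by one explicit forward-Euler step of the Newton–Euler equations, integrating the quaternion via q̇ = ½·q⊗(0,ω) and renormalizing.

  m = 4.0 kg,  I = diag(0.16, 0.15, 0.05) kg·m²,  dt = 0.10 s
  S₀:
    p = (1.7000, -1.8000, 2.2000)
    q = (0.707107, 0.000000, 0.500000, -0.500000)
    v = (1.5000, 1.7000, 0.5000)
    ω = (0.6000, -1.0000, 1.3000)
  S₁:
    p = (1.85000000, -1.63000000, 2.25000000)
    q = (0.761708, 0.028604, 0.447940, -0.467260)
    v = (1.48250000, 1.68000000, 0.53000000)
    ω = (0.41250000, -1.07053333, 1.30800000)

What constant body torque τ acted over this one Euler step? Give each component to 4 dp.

rate change Δω = (-0.18750000, -0.07053333, 0.00800000)
precession coupling = (0.1300, 0.0858, 0.0060)
τ = I·(Δω/dt) + ω₀×(Iω₀) = (-0.1700, -0.0200, 0.0100)

τ = (-0.1700, -0.0200, 0.0100)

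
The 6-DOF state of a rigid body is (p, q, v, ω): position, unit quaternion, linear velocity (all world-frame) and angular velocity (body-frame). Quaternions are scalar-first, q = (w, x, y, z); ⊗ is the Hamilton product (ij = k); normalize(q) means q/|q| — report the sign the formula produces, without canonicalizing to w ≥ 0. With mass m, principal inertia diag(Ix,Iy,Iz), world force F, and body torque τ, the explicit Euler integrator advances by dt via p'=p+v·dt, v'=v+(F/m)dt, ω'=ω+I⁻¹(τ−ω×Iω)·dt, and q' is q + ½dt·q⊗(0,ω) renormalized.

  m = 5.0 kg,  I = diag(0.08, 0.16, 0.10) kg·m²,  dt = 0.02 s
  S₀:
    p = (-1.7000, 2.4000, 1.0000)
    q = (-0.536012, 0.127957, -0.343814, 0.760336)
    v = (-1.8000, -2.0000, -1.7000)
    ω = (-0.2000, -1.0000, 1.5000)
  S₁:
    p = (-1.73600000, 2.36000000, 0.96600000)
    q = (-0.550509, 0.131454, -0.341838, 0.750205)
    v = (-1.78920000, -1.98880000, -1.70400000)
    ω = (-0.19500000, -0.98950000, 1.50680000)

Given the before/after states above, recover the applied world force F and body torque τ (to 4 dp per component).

F = (2.7000, 2.8000, -1.0000)
τ = (0.1100, 0.0900, 0.0500)

Δv = v₁−v₀ = (0.01080000, 0.01120000, -0.00400000)
m·(v₁−v₀)/dt = (2.7000, 2.8000, -1.0000)
ω₁ − ω₀ = (0.00500000, 0.01050000, 0.00680000)
gyro term ω₀×Iω₀ = (0.0900, 0.0060, 0.0160)
I·α + gyro = (0.1100, 0.0900, 0.0500)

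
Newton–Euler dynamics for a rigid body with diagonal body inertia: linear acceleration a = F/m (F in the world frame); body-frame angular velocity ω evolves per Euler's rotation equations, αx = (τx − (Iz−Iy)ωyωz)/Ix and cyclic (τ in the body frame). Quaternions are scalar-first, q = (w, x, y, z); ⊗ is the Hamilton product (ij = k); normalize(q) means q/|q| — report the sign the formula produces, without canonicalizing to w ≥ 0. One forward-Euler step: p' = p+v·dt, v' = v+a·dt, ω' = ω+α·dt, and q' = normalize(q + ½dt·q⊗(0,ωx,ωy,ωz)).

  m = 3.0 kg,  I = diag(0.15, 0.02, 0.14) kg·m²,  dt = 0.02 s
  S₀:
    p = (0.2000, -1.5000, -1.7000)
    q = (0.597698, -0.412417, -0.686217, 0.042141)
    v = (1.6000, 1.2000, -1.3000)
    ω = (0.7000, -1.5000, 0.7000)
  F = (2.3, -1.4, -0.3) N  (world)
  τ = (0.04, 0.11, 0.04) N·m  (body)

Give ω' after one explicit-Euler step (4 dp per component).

ω' = (0.7221, -1.3949, 0.6862)

ω×(Iω) gyroscopic = (-0.1260, 0.0049, 0.1365)
(τ − ω×Iω)/I = (1.1067, 5.2550, -0.6893)
new body rate ω' = (0.7221, -1.3949, 0.6862)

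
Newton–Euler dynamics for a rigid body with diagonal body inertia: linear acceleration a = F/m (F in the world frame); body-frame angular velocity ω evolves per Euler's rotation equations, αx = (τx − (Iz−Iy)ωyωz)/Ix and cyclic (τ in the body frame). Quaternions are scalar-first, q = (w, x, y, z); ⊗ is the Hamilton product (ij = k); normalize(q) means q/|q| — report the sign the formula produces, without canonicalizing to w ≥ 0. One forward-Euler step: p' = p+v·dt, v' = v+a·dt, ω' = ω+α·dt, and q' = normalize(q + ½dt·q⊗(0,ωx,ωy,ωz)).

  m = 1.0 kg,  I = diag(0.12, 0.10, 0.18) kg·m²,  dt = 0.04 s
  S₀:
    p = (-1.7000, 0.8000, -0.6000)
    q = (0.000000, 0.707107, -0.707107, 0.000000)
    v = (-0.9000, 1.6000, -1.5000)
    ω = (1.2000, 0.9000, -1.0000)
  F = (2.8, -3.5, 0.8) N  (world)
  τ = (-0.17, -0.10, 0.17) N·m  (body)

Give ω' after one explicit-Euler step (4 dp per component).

ω×(Iω) gyroscopic = (-0.0720, 0.0720, -0.0216)
angular accel α = (-0.8167, -1.7200, 1.0644)
ω' = ω + α·dt = (1.1673, 0.8312, -0.9574)

ω' = (1.1673, 0.8312, -0.9574)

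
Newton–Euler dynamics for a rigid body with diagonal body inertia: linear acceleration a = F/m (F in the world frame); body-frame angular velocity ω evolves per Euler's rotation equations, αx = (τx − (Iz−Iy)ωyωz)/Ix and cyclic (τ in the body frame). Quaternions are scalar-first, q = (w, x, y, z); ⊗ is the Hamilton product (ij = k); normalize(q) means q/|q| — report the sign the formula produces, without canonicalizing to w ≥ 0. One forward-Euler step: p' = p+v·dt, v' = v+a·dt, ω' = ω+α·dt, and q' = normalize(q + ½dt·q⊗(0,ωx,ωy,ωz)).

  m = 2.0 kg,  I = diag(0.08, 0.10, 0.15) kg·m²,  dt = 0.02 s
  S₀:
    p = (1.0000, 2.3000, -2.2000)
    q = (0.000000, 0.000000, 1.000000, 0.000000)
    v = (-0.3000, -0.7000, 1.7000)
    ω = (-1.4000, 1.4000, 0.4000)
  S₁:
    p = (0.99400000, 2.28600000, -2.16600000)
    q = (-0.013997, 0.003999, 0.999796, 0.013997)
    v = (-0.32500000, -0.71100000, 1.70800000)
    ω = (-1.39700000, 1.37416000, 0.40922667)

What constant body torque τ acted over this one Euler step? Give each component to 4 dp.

τ = (0.0400, -0.0900, 0.0300)

Δω = ω₁−ω₀ = (0.00300000, -0.02584000, 0.00922667)
gyro term ω₀×Iω₀ = (0.0280, 0.0392, -0.0392)
I·α + gyro = (0.0400, -0.0900, 0.0300)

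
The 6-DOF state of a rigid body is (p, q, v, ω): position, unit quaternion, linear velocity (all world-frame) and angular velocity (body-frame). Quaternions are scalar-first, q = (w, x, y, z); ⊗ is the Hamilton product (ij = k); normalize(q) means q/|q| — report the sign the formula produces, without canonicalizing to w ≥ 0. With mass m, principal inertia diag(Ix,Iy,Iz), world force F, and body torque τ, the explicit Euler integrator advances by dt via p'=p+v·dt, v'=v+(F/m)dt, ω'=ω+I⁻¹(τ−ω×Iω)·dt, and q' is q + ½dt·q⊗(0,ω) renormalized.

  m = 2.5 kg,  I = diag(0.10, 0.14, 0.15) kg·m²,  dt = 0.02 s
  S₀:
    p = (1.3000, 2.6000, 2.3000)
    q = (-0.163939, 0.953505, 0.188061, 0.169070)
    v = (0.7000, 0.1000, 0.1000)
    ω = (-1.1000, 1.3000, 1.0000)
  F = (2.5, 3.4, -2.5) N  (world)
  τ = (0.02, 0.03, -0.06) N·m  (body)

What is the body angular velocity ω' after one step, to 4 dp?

ω' = (-1.0986, 1.2964, 0.9996)

angular accel α = (0.0700, -0.1786, -0.0187)
ω + α·dt = (-1.0986, 1.2964, 0.9996)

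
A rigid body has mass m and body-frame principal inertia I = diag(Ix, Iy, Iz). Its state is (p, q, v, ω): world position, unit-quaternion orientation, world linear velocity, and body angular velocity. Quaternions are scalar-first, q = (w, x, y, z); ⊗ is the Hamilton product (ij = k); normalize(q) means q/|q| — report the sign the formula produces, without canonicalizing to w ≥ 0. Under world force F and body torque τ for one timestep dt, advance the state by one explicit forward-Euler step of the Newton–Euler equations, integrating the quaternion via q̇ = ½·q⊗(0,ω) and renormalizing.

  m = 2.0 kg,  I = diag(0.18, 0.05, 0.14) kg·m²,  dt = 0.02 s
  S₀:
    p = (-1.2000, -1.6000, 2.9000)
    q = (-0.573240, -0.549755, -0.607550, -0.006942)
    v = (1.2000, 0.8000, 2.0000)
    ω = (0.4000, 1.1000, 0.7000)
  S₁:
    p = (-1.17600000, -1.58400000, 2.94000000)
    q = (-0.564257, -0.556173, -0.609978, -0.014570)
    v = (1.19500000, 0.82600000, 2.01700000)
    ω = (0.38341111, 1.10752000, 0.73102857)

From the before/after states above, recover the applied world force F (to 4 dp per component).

F = (-0.5000, 2.6000, 1.7000)

velocity change Δv = (-0.00500000, 0.02600000, 0.01700000)
m·(v₁−v₀)/dt = (-0.5000, 2.6000, 1.7000)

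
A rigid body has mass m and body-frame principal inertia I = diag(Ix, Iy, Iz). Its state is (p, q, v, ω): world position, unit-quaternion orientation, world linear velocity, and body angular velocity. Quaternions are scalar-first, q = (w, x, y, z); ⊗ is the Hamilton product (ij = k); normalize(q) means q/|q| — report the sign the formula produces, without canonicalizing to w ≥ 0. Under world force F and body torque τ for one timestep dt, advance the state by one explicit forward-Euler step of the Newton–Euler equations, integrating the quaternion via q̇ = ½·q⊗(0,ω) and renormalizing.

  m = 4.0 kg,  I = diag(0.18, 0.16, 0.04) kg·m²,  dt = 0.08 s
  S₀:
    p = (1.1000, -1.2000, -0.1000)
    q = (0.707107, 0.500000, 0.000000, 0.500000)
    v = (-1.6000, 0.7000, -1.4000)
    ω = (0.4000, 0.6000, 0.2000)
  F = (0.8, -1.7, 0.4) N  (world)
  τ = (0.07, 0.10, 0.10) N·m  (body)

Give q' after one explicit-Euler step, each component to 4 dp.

q' = (0.6948, 0.4991, 0.0210, 0.5174)

2q̇ = q⊗(0,ω) = (-0.3000000, -0.0171572, 0.5242642, 0.4414214)
updated quaternion q' = (0.6948, 0.4991, 0.0210, 0.5174)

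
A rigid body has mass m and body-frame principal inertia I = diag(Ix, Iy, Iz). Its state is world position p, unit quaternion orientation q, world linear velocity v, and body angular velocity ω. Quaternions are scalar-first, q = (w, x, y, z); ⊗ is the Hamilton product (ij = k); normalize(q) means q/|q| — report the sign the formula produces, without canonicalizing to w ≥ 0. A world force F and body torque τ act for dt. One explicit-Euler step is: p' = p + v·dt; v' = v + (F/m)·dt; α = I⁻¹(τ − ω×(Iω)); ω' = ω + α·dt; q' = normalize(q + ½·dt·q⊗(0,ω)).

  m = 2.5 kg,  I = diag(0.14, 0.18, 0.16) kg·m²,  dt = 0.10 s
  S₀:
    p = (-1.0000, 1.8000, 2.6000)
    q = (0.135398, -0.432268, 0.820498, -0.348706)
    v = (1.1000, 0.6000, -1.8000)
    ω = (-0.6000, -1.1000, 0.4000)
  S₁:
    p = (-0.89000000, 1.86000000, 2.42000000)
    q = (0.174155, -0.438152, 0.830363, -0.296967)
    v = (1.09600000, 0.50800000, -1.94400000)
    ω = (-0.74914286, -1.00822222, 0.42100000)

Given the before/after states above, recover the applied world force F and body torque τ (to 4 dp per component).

F = (-0.1000, -2.3000, -3.6000)
τ = (-0.2000, 0.1700, 0.0600)

rate change Δω = (-0.14914286, 0.09177778, 0.02100000)
I·α + gyro = (-0.2000, 0.1700, 0.0600)
Δv = v₁−v₀ = (-0.00400000, -0.09200000, -0.14400000)
applied force F = (-0.1000, -2.3000, -3.6000)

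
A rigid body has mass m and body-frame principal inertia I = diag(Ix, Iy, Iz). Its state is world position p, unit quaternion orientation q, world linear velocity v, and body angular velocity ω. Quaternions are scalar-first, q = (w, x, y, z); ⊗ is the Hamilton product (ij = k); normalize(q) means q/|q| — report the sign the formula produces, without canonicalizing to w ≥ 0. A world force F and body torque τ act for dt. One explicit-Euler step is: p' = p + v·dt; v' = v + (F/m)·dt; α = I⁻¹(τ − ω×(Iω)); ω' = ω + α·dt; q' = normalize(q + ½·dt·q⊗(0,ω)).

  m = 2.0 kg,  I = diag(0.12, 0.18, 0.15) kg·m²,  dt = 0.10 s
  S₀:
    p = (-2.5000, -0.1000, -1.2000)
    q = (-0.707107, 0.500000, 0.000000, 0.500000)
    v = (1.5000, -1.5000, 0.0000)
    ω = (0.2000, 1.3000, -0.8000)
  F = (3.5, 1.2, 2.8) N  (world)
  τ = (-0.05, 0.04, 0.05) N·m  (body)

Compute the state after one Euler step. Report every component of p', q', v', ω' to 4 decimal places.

gyro term ω×Iω = (0.0312, 0.0048, 0.0156)
α = I⁻¹(τ − ω×Iω) = (-0.6767, 0.1956, 0.2293)
ω + α·dt = (0.1323, 1.3196, -0.7771)
q⊗(0,ω) = (0.3000000, -0.7914214, -0.4192391, 1.2156856)
updated quaternion q' = (-0.6901, 0.4591, -0.0209, 0.5591)
linear accel F/m = (1.7500, 0.6000, 1.4000)
p' = p + v·dt = (-2.3500, -0.2500, -1.2000)
v' = v + a·dt = (1.6750, -1.4400, 0.1400)

p' = (-2.3500, -0.2500, -1.2000)
q' = (-0.6901, 0.4591, -0.0209, 0.5591)
v' = (1.6750, -1.4400, 0.1400)
ω' = (0.1323, 1.3196, -0.7771)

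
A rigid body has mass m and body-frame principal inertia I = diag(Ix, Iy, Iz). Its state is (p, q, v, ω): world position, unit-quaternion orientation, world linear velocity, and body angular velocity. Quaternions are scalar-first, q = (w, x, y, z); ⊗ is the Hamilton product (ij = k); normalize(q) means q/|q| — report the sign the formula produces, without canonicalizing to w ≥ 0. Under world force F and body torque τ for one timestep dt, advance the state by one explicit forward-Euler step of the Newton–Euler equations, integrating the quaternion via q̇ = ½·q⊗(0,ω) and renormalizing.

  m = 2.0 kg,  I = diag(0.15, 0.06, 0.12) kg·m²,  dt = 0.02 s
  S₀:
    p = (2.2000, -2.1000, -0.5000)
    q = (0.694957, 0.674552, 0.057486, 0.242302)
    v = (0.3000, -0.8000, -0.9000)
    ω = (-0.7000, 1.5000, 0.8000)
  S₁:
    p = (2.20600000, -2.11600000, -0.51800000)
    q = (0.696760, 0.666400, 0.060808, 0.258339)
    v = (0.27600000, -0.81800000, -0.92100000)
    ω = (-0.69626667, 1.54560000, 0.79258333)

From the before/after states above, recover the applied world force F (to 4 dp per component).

F = (-2.4000, -1.8000, -2.1000)

velocity change Δv = (-0.02400000, -0.01800000, -0.02100000)
applied force F = (-2.4000, -1.8000, -2.1000)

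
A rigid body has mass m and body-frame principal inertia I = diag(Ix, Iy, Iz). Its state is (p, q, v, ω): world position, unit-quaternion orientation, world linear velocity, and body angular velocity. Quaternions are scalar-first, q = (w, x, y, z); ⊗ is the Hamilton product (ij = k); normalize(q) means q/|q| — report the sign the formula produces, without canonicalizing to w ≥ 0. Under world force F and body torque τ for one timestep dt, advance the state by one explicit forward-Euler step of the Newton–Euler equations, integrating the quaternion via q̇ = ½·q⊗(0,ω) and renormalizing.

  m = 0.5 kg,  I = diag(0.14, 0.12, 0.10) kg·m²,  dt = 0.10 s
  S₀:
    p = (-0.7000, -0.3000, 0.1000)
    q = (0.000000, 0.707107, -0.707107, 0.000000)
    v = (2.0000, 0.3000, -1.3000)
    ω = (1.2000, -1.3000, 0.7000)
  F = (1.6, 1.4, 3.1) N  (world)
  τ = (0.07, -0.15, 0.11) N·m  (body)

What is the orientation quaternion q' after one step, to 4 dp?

q⊗(0,ω) = (-1.7677675, -0.4949749, -0.4949749, -0.0707107)
q' = normalize(q + ½dt·q⊗(0,ω)) = (-0.0880, 0.6793, -0.7286, -0.0035)

q' = (-0.0880, 0.6793, -0.7286, -0.0035)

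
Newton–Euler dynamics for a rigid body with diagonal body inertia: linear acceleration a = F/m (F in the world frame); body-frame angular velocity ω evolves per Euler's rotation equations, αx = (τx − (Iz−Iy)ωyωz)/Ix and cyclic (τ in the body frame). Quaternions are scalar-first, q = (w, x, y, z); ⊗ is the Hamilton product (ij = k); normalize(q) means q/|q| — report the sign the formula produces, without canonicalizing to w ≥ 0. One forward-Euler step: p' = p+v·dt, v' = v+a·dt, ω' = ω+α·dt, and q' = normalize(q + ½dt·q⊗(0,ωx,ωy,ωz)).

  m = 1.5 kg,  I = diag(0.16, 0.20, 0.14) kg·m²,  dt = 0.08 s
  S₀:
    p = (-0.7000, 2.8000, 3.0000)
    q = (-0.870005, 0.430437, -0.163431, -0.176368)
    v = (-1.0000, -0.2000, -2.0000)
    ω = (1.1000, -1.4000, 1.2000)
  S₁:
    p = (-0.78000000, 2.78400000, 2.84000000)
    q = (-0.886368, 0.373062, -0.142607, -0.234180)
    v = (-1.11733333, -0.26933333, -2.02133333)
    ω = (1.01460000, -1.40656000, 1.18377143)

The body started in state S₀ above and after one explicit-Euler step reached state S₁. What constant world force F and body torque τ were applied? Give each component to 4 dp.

velocity change Δv = (-0.11733333, -0.06933333, -0.02133333)
m·(v₁−v₀)/dt = (-2.2000, -1.3000, -0.4000)
Δω = ω₁−ω₀ = (-0.08540000, -0.00656000, -0.01622857)
τ = I·(Δω/dt) + ω₀×(Iω₀) = (-0.0700, 0.0100, -0.0900)

F = (-2.2000, -1.3000, -0.4000)
τ = (-0.0700, 0.0100, -0.0900)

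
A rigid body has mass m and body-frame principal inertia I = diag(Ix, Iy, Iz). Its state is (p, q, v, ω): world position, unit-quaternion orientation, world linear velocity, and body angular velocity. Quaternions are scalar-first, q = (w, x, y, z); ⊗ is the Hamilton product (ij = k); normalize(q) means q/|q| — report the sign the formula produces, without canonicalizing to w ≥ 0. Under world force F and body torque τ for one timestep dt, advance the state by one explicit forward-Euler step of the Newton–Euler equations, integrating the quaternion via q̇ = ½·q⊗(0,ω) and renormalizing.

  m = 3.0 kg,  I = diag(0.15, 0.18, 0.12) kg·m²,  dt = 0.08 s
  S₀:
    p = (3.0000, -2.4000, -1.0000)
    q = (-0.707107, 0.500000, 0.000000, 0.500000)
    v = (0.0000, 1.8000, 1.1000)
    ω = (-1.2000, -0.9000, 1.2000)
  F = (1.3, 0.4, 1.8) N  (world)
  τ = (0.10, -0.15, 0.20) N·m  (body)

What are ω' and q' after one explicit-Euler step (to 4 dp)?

precession coupling ω×(Iω) = (0.0648, -0.0432, 0.0324)
α = I⁻¹(τ − ω×Iω) = (0.2347, -0.5933, 1.3967)
ω + α·dt = (-1.1812, -0.9475, 1.3117)
q⊗(0,ω) = (0.0000000, 1.2985284, -0.5636037, -1.2985284)
updated quaternion q' = (-0.7050, 0.5503, -0.0225, 0.4467)

ω' = (-1.1812, -0.9475, 1.3117)
q' = (-0.7050, 0.5503, -0.0225, 0.4467)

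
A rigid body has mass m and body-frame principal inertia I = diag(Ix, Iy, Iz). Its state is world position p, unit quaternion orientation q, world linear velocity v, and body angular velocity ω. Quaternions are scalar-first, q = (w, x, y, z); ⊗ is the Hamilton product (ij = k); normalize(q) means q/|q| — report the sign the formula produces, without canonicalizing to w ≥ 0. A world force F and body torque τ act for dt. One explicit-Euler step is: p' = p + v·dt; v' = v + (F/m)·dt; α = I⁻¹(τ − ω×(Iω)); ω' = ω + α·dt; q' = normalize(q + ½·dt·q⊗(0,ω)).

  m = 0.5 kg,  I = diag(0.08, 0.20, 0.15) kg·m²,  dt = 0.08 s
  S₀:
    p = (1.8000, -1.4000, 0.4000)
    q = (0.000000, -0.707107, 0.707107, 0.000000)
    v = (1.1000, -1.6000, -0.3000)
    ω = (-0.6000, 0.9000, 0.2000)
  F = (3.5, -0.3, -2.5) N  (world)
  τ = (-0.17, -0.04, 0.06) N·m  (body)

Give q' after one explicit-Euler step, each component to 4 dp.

q' = (-0.0424, -0.7008, 0.7121, -0.0085)

Hamilton product q⊗(0,ω) = (-1.0606605, 0.1414214, 0.1414214, -0.2121321)
updated quaternion q' = (-0.0424, -0.7008, 0.7121, -0.0085)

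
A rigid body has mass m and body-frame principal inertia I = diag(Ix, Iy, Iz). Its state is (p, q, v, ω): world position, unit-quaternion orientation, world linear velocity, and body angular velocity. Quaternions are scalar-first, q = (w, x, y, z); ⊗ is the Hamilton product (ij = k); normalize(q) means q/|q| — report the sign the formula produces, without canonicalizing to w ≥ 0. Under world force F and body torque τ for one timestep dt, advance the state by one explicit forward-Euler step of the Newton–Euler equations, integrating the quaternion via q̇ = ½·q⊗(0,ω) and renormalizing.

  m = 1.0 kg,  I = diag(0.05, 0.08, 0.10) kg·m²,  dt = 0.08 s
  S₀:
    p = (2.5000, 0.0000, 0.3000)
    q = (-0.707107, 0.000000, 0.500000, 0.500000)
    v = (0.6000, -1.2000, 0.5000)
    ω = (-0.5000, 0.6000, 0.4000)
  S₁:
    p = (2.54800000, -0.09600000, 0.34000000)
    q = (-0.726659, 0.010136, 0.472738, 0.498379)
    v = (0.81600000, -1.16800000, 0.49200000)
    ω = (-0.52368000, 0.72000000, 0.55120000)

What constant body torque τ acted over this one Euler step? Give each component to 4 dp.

ω₁ − ω₀ = (-0.02368000, 0.12000000, 0.15120000)
τ = I·(Δω/dt) + ω₀×(Iω₀) = (-0.0100, 0.1300, 0.1800)

τ = (-0.0100, 0.1300, 0.1800)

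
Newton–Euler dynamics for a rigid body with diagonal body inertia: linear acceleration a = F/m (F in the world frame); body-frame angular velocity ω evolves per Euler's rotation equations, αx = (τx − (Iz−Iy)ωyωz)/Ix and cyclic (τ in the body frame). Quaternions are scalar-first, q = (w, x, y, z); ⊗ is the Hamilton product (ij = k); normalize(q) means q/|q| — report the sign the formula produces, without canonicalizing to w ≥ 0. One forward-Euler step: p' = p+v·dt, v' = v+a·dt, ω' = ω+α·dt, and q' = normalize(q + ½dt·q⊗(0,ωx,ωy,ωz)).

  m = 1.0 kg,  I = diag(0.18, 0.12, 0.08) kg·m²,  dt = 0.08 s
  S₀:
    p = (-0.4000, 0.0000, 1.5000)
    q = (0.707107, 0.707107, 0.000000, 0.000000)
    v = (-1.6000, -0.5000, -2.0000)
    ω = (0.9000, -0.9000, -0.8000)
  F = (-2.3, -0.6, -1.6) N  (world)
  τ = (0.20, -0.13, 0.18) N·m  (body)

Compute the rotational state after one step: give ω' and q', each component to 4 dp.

(τ − ω×Iω)/I = (1.2711, -0.4833, 1.6425)
new body rate ω' = (1.0017, -0.9387, -0.6686)
Hamilton product q⊗(0,ω) = (-0.6363963, 0.6363963, -0.0707107, -1.2020819)
updated quaternion q' = (0.6804, 0.7312, -0.0028, -0.0480)

ω' = (1.0017, -0.9387, -0.6686)
q' = (0.6804, 0.7312, -0.0028, -0.0480)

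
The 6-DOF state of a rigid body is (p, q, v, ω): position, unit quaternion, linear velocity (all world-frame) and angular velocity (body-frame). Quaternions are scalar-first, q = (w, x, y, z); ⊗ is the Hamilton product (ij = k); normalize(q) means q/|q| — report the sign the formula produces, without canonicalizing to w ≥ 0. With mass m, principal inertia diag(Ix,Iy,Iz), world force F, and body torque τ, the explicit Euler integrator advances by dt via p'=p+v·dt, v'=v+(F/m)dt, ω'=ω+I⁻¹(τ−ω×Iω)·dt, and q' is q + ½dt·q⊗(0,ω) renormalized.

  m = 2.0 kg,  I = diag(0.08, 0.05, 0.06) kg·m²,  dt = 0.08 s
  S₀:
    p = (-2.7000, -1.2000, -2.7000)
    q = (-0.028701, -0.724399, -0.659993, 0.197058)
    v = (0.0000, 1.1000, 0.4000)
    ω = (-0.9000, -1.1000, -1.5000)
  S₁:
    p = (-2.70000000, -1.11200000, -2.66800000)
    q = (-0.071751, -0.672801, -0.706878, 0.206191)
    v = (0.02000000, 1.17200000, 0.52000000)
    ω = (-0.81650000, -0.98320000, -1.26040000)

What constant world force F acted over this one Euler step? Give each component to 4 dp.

F = (0.5000, 1.8000, 3.0000)

Δv = v₁−v₀ = (0.02000000, 0.07200000, 0.12000000)
applied force F = (0.5000, 1.8000, 3.0000)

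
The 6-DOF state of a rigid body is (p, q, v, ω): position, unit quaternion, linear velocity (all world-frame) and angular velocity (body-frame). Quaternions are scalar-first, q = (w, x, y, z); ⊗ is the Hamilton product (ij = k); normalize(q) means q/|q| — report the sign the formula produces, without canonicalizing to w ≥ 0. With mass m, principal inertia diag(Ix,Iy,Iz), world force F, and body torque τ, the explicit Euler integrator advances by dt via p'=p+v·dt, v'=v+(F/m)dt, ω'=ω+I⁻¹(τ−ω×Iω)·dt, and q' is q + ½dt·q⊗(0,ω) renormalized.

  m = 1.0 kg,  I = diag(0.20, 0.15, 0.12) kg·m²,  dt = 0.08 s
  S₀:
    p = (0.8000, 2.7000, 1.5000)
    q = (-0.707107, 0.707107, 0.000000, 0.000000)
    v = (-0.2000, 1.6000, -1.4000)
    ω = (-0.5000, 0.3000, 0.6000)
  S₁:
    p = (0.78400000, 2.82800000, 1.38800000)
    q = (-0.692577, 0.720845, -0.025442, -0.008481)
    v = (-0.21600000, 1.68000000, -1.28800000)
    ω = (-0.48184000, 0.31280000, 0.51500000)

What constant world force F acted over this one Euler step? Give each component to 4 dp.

v₁ − v₀ = (-0.01600000, 0.08000000, 0.11200000)
applied force F = (-0.2000, 1.0000, 1.4000)

F = (-0.2000, 1.0000, 1.4000)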